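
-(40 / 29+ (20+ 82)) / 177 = -2998 / 5133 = -0.58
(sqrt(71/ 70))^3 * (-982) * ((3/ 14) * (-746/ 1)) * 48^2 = 44938896768 * sqrt(4970)/ 8575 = 369459188.60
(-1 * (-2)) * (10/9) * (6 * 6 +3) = 260/3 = 86.67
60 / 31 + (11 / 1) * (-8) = -2668 / 31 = -86.06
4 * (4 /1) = 16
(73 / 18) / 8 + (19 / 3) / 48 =23 / 36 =0.64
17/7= 2.43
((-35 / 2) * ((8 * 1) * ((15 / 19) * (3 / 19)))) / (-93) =2100 / 11191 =0.19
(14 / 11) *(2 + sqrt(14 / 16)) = 7 *sqrt(14) / 22 + 28 / 11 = 3.74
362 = 362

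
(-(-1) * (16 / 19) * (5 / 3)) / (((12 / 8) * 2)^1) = 80 / 171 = 0.47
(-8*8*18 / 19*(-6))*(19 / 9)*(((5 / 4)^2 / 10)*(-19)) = -2280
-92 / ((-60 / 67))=1541 / 15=102.73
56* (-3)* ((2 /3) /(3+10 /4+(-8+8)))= -224 /11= -20.36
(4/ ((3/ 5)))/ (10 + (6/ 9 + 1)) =4/ 7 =0.57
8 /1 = 8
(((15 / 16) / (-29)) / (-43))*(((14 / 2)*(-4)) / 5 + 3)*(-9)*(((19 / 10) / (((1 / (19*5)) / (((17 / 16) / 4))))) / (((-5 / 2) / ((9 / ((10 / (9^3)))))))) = -14132964807 / 63846400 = -221.36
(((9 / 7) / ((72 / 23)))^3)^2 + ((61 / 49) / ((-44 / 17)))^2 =881235781673 / 3731758514176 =0.24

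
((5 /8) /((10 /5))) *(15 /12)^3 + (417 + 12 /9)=1286995 /3072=418.94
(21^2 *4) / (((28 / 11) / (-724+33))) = -478863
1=1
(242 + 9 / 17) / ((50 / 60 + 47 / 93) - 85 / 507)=129602382 / 625787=207.10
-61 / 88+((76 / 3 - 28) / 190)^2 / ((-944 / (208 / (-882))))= -128916980623 / 185978608200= -0.69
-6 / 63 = -2 / 21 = -0.10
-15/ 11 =-1.36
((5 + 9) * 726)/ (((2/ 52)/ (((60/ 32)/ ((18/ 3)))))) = 165165/ 2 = 82582.50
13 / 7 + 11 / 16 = 285 / 112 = 2.54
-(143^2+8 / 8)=-20450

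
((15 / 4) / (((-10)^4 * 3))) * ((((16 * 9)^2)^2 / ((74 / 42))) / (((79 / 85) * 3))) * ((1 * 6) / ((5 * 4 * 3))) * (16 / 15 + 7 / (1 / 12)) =170026407936 / 1826875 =93069.54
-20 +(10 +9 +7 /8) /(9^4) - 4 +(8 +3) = -227395 /17496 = -13.00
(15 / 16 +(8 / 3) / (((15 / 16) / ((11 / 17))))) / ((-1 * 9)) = -34003 / 110160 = -0.31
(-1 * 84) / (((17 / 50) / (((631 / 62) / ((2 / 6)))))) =-3975300 / 527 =-7543.26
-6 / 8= -3 / 4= -0.75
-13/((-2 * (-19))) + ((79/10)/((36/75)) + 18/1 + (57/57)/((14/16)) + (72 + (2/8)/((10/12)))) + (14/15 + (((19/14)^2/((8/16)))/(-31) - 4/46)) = 8625719089/79656360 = 108.29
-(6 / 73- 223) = 16273 / 73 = 222.92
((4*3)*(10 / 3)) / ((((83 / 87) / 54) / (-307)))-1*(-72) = -57685464 / 83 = -695005.59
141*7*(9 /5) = 8883 /5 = 1776.60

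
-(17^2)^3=-24137569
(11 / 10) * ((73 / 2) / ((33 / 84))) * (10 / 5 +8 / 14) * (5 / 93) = 438 / 31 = 14.13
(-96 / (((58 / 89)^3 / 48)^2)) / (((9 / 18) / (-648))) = 2225967274663335936 / 594823321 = 3742232686.71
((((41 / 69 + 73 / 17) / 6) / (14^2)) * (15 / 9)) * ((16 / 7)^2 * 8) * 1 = 7339520 / 25347357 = 0.29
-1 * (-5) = 5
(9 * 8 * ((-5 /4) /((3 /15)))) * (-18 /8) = 2025 /2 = 1012.50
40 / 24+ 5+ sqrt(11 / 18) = sqrt(22) / 6+ 20 / 3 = 7.45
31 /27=1.15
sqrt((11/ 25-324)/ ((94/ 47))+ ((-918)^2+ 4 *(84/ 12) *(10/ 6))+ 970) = sqrt(759220998)/ 30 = 918.47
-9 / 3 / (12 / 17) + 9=19 / 4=4.75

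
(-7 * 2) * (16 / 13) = -224 / 13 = -17.23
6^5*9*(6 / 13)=419904 / 13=32300.31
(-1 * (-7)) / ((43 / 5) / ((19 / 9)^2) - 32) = -12635 / 54277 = -0.23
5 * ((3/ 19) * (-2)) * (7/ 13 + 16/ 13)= -690/ 247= -2.79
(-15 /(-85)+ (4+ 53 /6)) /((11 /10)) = 6635 /561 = 11.83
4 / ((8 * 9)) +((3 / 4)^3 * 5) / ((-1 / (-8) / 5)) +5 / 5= 6151 / 72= 85.43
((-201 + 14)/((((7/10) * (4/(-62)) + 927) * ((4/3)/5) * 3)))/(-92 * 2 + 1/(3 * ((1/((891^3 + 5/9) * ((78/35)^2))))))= -20625/95778012268736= -0.00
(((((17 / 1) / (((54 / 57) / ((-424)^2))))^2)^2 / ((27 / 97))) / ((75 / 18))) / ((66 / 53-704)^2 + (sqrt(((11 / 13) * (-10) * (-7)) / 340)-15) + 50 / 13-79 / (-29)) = 519175161342474516174767695682548784596197853626368 / 2745667219727489740518377399355-11892181144212748064843442520006347154522112 * sqrt(34034) / 13728336098637448702591886996775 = 189088728171801508014.61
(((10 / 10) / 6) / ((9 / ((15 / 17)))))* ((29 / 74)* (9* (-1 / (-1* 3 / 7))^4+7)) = 89320 / 50949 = 1.75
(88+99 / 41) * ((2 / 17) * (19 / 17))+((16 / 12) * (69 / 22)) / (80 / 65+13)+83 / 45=3044003177 / 217014435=14.03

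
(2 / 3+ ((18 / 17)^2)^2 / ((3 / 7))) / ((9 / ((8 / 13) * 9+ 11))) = 193902910 / 29315871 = 6.61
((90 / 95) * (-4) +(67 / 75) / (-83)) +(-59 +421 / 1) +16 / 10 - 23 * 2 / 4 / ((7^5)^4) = 6791170372886590088398309 / 18874860592700118836550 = 359.80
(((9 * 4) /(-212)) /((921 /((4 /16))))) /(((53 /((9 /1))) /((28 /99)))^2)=-588 /5530333919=-0.00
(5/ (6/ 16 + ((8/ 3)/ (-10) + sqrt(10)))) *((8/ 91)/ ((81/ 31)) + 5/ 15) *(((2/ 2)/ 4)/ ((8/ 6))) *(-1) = 67625/ 18122706-1352500 *sqrt(10)/ 39265863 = -0.11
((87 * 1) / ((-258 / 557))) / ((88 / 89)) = -1437617 / 7568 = -189.96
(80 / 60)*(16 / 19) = 64 / 57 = 1.12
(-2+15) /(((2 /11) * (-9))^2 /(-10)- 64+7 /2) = -15730 /73529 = -0.21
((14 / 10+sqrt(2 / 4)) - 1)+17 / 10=sqrt(2) / 2+21 / 10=2.81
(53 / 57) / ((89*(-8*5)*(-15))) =53 / 3043800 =0.00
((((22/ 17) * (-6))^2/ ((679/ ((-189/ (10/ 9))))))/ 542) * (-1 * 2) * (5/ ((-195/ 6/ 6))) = -25404192/ 493801295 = -0.05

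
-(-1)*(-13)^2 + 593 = 762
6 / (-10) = -3 / 5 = -0.60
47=47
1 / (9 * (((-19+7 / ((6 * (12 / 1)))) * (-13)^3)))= 8 / 2990117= 0.00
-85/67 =-1.27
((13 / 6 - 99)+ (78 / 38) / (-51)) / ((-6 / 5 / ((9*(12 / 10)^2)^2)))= 547452756 / 40375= 13559.20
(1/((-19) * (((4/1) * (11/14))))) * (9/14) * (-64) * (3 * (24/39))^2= 82944/35321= 2.35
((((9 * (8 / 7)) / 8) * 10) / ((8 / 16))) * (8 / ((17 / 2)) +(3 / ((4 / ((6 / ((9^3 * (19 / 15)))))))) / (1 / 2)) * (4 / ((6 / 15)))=1658600 / 6783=244.52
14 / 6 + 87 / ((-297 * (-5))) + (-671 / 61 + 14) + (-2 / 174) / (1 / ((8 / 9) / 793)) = 184136539 / 34150545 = 5.39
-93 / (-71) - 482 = -34129 / 71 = -480.69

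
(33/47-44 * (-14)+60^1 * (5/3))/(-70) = -6737/658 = -10.24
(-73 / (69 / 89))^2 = 42211009 / 4761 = 8866.00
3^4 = 81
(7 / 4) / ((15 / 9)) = 21 / 20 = 1.05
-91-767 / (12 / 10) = -4381 / 6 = -730.17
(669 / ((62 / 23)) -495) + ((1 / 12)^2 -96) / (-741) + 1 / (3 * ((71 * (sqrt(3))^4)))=-57937094641 / 234855504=-246.69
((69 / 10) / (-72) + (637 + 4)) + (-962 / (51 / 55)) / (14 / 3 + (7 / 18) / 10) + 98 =162870133 / 314160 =518.43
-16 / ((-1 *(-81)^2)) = 16 / 6561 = 0.00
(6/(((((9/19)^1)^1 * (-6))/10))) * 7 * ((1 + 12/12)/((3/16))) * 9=-42560/3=-14186.67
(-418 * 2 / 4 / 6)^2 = 43681 / 36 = 1213.36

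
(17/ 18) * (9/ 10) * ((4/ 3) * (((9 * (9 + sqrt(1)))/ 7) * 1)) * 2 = 204/ 7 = 29.14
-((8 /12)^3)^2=-64 /729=-0.09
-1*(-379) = 379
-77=-77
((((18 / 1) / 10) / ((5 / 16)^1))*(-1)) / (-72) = 2 / 25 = 0.08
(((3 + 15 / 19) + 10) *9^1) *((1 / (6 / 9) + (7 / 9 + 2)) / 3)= 10087 / 57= 176.96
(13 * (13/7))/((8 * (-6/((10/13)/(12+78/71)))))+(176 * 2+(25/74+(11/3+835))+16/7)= 1379619361/1156176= 1193.26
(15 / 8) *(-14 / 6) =-35 / 8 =-4.38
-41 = -41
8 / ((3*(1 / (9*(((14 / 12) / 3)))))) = 28 / 3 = 9.33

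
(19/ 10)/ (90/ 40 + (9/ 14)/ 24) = 1064/ 1275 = 0.83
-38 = -38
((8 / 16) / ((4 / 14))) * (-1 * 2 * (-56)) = 196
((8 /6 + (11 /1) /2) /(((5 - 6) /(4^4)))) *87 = -152192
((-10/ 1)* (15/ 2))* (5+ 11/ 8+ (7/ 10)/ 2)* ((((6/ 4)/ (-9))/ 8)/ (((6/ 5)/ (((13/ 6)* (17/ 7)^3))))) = 429519025/ 1580544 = 271.75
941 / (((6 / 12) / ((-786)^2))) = 1162692072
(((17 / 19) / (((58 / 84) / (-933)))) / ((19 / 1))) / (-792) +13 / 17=6617421 / 7830812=0.85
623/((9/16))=9968/9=1107.56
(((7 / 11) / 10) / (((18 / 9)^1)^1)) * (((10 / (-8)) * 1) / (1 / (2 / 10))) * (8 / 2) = -7 / 220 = -0.03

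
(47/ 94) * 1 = 0.50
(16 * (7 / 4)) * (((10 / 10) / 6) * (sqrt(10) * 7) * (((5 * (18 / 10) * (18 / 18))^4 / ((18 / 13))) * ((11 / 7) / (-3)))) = -81081 * sqrt(10) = -256400.63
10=10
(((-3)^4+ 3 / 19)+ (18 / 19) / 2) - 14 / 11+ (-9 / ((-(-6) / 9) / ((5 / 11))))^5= -844097694085 / 97919008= -8620.37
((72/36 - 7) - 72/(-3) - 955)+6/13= -12162/13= -935.54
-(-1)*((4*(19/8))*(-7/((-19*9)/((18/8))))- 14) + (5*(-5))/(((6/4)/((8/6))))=-2545/72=-35.35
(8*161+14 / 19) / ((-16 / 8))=-12243 / 19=-644.37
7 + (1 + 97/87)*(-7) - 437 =-38698/87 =-444.80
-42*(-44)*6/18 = 616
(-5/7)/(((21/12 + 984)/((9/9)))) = -20/27601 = -0.00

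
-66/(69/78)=-1716/23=-74.61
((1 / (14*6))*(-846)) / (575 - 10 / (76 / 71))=-893 / 50155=-0.02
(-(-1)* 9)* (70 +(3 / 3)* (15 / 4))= 2655 / 4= 663.75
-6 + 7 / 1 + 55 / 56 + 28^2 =44015 / 56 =785.98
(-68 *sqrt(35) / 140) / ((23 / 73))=-1241 *sqrt(35) / 805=-9.12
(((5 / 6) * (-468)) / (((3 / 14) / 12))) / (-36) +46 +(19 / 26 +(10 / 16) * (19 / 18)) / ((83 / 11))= 101437369 / 155376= 652.85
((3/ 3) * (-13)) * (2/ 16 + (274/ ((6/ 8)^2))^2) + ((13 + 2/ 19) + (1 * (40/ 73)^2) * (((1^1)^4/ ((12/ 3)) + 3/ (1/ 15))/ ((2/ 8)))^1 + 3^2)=-202377961224887/ 65610648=-3084529.22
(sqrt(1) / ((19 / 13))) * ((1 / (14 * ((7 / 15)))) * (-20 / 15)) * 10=-1300 / 931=-1.40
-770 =-770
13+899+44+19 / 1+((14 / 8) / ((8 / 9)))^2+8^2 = 1067905 / 1024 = 1042.88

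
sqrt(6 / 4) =sqrt(6) / 2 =1.22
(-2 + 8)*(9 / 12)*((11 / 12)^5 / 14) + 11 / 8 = 1225499 / 774144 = 1.58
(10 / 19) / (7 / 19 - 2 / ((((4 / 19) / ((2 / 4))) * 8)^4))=83886080 / 56244157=1.49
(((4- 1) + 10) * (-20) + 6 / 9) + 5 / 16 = -12433 / 48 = -259.02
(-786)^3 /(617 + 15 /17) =-1031873769 /1313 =-785890.15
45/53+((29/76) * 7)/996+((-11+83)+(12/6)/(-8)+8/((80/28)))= 1512516647/20059440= 75.40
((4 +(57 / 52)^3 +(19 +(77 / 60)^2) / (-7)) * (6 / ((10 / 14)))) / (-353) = -524306123 / 9306492000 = -0.06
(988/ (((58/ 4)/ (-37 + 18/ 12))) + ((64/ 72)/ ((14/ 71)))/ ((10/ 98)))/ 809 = -3099008/ 1055745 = -2.94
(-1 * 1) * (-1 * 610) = 610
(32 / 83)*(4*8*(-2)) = -2048 / 83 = -24.67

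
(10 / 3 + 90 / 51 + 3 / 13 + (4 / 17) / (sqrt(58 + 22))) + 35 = sqrt(5) / 85 + 26738 / 663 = 40.36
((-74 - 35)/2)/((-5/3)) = 32.70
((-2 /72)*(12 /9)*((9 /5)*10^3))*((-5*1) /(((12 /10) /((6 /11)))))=5000 /33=151.52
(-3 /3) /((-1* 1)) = 1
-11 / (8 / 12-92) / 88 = 3 / 2192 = 0.00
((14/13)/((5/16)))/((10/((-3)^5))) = -27216/325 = -83.74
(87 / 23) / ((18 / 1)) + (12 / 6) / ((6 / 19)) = 301 / 46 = 6.54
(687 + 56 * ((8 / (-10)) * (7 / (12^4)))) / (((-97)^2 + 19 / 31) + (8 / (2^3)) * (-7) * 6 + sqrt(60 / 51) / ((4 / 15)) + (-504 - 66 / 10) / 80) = 1361624701783478090 / 18554236905265411473 - 21390235910000 * sqrt(85) / 6184745635088470491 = 0.07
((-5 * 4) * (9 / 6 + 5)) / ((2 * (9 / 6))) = -130 / 3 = -43.33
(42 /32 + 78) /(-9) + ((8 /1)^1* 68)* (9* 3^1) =234867 /16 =14679.19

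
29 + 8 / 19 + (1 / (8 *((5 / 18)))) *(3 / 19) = 11207 / 380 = 29.49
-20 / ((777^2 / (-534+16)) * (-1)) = -40 / 2331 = -0.02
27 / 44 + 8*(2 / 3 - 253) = -266383 / 132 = -2018.05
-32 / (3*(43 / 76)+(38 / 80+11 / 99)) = -218880 / 15619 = -14.01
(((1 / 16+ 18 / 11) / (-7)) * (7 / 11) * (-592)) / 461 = 11063 / 55781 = 0.20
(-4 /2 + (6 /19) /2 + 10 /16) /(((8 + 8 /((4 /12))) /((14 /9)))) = -1295 /21888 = -0.06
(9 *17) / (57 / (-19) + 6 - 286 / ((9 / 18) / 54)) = -51 / 10295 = -0.00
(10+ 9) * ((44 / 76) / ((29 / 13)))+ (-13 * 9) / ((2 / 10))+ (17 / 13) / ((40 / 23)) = -8736101 / 15080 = -579.32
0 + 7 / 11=7 / 11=0.64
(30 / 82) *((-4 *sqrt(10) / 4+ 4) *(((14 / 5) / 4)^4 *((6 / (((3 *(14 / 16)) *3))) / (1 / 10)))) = 2744 / 1025-686 *sqrt(10) / 1025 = 0.56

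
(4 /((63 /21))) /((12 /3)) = 1 /3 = 0.33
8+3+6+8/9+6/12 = 331/18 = 18.39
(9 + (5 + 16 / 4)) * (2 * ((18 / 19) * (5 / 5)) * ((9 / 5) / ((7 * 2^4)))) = 729 / 1330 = 0.55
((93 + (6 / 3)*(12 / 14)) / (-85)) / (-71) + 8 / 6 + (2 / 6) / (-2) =17629 / 14910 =1.18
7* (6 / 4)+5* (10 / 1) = 121 / 2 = 60.50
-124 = -124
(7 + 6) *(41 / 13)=41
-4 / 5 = -0.80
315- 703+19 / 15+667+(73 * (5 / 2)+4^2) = 14363 / 30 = 478.77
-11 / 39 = -0.28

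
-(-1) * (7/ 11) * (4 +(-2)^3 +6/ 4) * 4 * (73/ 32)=-14.52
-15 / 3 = -5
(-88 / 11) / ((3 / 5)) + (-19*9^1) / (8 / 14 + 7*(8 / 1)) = -2159 / 132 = -16.36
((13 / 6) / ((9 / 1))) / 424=13 / 22896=0.00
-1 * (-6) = 6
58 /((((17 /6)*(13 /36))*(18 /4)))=2784 /221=12.60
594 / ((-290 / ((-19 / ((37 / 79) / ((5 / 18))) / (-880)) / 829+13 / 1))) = -3789714999 / 142322720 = -26.63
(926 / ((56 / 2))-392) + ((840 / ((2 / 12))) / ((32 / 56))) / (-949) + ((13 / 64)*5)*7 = -153527995 / 425152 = -361.11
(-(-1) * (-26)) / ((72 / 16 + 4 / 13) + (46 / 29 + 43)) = -19604 / 37243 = -0.53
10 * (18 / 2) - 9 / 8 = 711 / 8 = 88.88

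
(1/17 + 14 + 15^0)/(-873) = -256/14841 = -0.02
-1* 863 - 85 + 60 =-888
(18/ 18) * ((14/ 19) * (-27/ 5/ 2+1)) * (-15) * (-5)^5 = -1115625/ 19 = -58717.11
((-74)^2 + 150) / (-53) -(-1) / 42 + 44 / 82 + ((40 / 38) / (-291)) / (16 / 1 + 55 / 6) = -2681865146951 / 25398688938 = -105.59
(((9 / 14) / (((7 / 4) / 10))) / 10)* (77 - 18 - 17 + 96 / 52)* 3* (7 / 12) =2565 / 91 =28.19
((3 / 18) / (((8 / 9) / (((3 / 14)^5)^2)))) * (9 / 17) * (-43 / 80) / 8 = -68555889 / 50353450338222080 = -0.00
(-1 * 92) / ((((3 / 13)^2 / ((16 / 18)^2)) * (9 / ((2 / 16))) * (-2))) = 62192 / 6561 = 9.48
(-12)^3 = -1728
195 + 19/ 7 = 1384/ 7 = 197.71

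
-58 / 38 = -29 / 19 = -1.53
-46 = -46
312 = 312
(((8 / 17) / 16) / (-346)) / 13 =-1 / 152932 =-0.00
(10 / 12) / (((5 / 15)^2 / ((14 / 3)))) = 35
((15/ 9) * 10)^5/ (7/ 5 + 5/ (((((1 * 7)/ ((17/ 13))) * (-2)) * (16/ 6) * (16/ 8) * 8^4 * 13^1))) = 242278400000000000/ 263753647551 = 918578.39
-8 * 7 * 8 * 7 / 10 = -1568 / 5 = -313.60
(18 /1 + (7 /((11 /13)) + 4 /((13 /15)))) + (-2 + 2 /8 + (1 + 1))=17811 /572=31.14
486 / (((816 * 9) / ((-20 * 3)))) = -135 / 34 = -3.97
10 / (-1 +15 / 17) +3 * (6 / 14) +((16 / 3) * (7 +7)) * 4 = 4514 / 21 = 214.95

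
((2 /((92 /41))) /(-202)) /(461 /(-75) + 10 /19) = 0.00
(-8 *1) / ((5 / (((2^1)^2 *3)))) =-96 / 5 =-19.20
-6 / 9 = -2 / 3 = -0.67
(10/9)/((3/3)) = 10/9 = 1.11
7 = 7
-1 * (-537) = 537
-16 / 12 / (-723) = 4 / 2169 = 0.00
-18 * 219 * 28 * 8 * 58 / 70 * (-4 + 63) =-215832384 / 5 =-43166476.80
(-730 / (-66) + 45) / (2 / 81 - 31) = -49950 / 27599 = -1.81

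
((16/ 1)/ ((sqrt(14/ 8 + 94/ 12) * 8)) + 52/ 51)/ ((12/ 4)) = 4 * sqrt(345)/ 345 + 52/ 153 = 0.56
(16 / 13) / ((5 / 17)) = 272 / 65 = 4.18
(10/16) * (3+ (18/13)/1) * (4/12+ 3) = 475/52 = 9.13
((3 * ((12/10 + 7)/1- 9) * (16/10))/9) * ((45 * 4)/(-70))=192/175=1.10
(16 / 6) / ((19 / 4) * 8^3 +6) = 4 / 3657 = 0.00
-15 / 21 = -5 / 7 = -0.71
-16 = -16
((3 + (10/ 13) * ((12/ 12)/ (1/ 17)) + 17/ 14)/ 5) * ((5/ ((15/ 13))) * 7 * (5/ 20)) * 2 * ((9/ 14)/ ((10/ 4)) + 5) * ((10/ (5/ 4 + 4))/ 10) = 52.52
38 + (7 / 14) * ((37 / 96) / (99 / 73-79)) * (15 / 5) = 13781875 / 362752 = 37.99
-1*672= -672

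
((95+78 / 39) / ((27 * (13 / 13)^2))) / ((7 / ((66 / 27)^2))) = 46948 / 15309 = 3.07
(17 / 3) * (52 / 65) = 68 / 15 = 4.53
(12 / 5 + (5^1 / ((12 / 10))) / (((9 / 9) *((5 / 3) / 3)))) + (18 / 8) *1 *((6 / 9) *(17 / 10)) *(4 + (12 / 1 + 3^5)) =13407 / 20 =670.35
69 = 69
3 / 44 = 0.07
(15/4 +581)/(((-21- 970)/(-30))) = 35085/1982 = 17.70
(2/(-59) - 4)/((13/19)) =-4522/767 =-5.90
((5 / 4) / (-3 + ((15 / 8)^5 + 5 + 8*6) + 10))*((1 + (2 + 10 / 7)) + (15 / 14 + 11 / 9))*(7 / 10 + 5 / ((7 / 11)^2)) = 528078848 / 400641885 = 1.32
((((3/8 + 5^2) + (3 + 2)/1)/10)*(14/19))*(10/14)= 243/152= 1.60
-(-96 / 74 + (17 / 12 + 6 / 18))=-67 / 148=-0.45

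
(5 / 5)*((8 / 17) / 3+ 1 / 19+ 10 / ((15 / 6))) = 4079 / 969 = 4.21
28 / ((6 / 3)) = 14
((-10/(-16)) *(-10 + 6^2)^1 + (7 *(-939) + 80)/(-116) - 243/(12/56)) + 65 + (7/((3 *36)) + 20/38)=-59280961/59508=-996.18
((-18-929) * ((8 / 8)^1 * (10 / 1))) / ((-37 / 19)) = 179930 / 37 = 4862.97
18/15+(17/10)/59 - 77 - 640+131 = -69003/118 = -584.77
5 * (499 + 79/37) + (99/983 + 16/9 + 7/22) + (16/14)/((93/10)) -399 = 3295761412109/1562716386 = 2109.00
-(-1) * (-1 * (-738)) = 738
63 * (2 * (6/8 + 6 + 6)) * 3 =9639/2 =4819.50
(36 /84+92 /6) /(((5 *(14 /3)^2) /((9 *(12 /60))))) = 0.26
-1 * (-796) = 796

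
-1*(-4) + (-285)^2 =81229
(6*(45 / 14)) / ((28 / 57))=7695 / 196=39.26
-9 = -9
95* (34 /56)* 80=32300 /7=4614.29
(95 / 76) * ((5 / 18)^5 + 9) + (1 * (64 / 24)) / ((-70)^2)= 104186615473 / 9258883200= 11.25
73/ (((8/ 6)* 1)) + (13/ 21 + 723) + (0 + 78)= 71935/ 84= 856.37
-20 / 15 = -4 / 3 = -1.33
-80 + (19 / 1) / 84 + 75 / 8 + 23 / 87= -341695 / 4872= -70.13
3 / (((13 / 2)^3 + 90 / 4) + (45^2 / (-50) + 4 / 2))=24 / 2069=0.01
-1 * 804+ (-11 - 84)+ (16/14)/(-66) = -207673/231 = -899.02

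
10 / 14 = 5 / 7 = 0.71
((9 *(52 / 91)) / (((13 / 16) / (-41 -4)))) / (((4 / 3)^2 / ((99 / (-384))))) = 120285 / 2912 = 41.31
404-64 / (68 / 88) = 5460 / 17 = 321.18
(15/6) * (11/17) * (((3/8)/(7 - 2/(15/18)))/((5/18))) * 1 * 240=44550/391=113.94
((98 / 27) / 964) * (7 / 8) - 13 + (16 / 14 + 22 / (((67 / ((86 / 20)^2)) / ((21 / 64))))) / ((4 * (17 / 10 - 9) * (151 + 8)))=-196434691488017 / 15113405986560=-13.00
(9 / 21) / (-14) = -3 / 98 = -0.03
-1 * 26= -26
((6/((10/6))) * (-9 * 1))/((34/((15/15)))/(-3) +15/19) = 3.07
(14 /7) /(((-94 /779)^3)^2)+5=223474563534133961 /344934890528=647874.63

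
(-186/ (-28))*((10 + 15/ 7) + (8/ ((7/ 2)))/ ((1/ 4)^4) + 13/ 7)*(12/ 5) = 9552.05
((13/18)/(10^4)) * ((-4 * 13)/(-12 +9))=169/135000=0.00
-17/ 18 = -0.94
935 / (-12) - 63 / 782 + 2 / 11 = -4016209 / 51612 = -77.82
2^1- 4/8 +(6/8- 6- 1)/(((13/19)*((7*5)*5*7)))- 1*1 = 1255/2548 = 0.49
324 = 324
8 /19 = 0.42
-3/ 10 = -0.30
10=10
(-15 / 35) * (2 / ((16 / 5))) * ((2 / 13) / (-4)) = 15 / 1456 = 0.01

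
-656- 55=-711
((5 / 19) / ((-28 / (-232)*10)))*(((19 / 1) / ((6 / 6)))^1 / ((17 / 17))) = 29 / 7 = 4.14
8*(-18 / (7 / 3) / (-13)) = 432 / 91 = 4.75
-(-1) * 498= 498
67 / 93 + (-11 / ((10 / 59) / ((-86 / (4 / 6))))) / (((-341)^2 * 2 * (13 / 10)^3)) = 51336509 / 69673461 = 0.74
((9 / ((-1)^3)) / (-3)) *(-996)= -2988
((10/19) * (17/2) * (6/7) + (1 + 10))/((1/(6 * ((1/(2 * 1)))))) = 5919/133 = 44.50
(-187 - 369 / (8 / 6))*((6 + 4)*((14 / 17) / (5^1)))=-12985 / 17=-763.82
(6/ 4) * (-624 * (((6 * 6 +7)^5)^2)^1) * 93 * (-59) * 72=7991491855103947519932096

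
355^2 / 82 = 1536.89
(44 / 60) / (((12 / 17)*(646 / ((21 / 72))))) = 77 / 164160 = 0.00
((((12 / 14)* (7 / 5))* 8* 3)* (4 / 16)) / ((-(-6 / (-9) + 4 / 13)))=-702 / 95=-7.39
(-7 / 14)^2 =1 / 4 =0.25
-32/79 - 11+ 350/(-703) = -661053/55537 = -11.90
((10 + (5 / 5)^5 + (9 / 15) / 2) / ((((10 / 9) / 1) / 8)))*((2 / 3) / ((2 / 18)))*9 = 109836 / 25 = 4393.44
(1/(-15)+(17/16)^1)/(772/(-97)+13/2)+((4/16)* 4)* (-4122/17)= -140377231/577320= -243.15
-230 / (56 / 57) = -6555 / 28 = -234.11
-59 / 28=-2.11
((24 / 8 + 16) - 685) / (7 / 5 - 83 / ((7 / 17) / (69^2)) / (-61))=-710955 / 16795922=-0.04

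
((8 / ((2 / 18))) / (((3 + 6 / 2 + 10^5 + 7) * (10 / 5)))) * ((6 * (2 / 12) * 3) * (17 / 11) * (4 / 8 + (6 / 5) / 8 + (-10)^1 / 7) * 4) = -200124 / 38505005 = -0.01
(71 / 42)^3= 357911 / 74088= 4.83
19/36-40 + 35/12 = -329/9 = -36.56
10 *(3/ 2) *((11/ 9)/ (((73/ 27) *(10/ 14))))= 693/ 73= 9.49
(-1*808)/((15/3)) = -808/5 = -161.60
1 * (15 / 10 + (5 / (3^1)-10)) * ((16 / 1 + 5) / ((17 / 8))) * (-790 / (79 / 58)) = 665840 / 17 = 39167.06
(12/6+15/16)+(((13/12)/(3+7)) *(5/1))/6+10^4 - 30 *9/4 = 357679/36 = 9935.53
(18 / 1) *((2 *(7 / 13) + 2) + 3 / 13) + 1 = 60.54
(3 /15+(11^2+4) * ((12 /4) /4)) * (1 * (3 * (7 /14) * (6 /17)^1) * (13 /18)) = 24427 /680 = 35.92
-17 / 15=-1.13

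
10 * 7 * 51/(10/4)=1428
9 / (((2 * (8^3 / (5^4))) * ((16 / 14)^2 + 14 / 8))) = 275625 / 153344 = 1.80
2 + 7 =9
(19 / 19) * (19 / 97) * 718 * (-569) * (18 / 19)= -7353756 / 97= -75811.92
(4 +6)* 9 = 90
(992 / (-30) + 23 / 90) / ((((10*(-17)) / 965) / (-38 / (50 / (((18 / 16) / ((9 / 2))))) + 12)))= 673086149 / 306000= 2199.63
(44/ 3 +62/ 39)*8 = 5072/ 39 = 130.05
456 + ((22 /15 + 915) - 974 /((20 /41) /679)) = -8126321 /6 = -1354386.83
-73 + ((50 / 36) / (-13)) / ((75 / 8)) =-73.01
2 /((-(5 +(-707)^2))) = -1 /249927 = -0.00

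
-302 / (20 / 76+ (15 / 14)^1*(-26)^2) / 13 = -40166 / 1252745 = -0.03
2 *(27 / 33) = 18 / 11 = 1.64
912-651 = 261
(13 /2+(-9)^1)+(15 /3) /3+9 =49 /6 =8.17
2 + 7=9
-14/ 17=-0.82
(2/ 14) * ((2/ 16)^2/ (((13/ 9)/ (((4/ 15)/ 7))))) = 3/ 50960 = 0.00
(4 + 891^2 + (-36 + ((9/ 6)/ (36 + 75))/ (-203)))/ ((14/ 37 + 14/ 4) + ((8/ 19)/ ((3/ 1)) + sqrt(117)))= -11522211404315139/ 364237197121 + 8601384172627206* sqrt(13)/ 364237197121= 53510.52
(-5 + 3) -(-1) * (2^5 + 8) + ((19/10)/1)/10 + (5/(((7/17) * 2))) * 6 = 52233/700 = 74.62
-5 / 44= -0.11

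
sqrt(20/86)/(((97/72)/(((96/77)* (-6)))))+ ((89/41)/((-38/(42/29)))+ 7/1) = 156268/22591 - 41472* sqrt(430)/321167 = 4.24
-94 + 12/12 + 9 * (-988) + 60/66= -98825/11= -8984.09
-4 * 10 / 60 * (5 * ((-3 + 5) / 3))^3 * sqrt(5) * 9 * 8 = -3975.23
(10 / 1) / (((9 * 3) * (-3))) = -10 / 81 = -0.12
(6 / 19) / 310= 3 / 2945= 0.00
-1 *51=-51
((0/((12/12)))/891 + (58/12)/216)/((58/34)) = 17/1296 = 0.01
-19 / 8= -2.38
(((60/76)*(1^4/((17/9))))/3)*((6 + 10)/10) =72/323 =0.22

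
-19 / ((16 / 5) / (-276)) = 6555 / 4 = 1638.75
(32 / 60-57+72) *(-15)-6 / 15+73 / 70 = -3253 / 14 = -232.36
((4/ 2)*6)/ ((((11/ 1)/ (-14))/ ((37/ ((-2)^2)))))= -1554/ 11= -141.27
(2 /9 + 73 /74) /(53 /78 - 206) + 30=10663897 /355533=29.99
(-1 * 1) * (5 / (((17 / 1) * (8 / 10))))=-0.37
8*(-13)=-104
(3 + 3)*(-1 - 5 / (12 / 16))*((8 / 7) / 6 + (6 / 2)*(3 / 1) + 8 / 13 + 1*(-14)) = 52670 / 273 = 192.93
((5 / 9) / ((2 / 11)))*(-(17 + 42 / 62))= -54.01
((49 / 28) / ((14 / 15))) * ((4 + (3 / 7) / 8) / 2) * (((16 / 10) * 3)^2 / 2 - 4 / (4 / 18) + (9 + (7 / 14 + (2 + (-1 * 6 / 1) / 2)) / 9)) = 251743 / 26880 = 9.37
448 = 448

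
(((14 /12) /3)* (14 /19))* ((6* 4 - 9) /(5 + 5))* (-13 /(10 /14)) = -4459 /570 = -7.82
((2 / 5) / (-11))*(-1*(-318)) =-636 / 55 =-11.56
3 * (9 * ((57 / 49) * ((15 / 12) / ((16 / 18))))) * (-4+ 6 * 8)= 761805 / 392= 1943.38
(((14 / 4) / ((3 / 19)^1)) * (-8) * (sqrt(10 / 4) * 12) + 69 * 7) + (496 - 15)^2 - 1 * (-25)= 228504.34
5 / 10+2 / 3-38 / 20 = -11 / 15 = -0.73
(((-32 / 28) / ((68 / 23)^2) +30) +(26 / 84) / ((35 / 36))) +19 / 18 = 19909558 / 637245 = 31.24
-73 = -73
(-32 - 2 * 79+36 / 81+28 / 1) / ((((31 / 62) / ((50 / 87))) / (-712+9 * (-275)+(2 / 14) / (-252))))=204354938150 / 345303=591813.39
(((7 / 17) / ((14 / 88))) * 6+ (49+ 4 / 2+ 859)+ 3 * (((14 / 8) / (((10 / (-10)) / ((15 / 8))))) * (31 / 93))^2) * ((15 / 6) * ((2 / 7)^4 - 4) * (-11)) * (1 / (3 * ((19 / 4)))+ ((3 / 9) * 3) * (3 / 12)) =32668.38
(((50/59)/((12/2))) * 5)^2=15625/31329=0.50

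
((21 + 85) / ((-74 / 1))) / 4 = -53 / 148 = -0.36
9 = 9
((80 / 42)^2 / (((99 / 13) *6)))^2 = 108160000 / 17154974529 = 0.01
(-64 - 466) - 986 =-1516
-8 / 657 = -0.01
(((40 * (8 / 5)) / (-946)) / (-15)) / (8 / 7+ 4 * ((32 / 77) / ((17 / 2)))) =476 / 141255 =0.00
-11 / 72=-0.15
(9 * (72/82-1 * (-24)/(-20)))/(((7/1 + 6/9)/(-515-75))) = 210276/943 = 222.99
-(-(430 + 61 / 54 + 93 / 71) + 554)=-121.56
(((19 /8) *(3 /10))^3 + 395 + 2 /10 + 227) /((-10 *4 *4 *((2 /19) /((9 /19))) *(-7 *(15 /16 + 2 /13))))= 37293936381 /16271360000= 2.29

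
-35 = -35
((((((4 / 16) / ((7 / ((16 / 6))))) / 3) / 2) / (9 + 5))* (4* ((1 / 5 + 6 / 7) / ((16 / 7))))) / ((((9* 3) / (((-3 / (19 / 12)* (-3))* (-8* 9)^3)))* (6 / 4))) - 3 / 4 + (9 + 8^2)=-700657 / 18620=-37.63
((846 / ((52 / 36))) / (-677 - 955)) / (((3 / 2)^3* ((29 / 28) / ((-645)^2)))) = -273744450 / 6409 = -42712.51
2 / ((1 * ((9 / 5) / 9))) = 10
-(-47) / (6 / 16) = 376 / 3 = 125.33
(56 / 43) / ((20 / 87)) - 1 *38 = -6952 / 215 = -32.33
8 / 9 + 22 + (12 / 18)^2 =70 / 3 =23.33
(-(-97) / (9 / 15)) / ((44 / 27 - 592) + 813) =4365 / 6011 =0.73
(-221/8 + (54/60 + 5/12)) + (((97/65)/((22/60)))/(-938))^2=-14200120556053/539757898680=-26.31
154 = 154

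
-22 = -22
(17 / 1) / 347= 0.05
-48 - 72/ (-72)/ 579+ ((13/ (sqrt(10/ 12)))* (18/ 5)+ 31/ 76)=-2094167/ 44004+ 234* sqrt(30)/ 25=3.68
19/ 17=1.12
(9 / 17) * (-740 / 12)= -555 / 17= -32.65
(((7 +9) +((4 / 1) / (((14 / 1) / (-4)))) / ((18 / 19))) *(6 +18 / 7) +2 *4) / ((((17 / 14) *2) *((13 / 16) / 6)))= 634112 / 1547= 409.90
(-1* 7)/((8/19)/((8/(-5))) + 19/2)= -266/351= -0.76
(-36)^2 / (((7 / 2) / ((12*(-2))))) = -62208 / 7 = -8886.86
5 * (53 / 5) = 53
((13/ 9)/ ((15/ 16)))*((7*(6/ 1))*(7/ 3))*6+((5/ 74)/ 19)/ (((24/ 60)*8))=917118053/ 1012320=905.96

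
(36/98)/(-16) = -0.02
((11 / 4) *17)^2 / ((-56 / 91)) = -454597 / 128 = -3551.54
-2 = -2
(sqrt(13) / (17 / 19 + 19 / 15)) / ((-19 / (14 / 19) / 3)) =-45 * sqrt(13) / 836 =-0.19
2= 2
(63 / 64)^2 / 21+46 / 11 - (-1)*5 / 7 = 1558745 / 315392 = 4.94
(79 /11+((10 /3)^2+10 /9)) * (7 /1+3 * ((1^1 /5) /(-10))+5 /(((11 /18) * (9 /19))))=8527319 /18150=469.82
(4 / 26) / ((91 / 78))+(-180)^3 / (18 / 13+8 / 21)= -72442185108 / 21931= -3303186.59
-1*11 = -11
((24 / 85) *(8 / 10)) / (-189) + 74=1981318 / 26775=74.00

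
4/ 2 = 2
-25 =-25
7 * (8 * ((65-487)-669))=-61096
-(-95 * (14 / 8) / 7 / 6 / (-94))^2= -9025 / 5089536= -0.00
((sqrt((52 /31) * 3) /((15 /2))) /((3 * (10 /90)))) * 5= 4 * sqrt(1209) /31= 4.49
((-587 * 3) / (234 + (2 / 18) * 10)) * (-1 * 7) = 110943 / 2116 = 52.43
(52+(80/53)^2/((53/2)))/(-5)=-7754404/744385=-10.42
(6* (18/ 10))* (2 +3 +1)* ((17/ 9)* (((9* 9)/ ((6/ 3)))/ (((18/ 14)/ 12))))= 231336/ 5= 46267.20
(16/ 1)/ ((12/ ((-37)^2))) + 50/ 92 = 251971/ 138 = 1825.88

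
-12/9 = -4/3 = -1.33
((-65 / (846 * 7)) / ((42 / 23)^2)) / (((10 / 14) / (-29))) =199433 / 1492344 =0.13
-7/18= -0.39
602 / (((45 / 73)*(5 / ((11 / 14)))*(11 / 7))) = 97.66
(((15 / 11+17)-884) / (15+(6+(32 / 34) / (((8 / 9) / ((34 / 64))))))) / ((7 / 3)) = -17.21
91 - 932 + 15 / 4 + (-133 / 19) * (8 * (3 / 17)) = -57605 / 68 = -847.13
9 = 9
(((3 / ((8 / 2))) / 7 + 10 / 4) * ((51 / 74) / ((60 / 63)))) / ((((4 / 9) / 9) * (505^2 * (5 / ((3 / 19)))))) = 2714067 / 573704240000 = 0.00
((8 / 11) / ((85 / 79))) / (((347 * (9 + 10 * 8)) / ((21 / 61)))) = 13272 / 1761411905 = 0.00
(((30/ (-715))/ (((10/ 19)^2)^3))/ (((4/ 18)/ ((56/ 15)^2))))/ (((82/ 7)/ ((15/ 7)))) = -22.65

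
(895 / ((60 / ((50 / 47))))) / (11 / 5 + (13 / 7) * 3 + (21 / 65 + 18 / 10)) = 2036125 / 1269564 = 1.60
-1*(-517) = 517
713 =713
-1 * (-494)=494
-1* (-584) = 584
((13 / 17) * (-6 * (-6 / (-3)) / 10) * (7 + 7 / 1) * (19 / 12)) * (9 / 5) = -15561 / 425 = -36.61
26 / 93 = 0.28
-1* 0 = 0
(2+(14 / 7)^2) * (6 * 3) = 108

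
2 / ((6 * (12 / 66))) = 11 / 6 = 1.83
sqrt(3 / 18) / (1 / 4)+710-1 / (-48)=2 * sqrt(6) / 3+34081 / 48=711.65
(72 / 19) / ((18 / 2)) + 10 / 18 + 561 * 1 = 96098 / 171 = 561.98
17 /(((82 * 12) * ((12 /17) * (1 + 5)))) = 289 /70848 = 0.00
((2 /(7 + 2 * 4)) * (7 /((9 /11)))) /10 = 77 /675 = 0.11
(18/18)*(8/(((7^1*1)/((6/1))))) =48/7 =6.86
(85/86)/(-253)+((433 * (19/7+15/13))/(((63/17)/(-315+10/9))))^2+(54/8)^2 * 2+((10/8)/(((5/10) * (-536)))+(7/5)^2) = 15621388722977522127672912583/776198274946894800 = 20125513322.03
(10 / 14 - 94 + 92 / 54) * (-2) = 34618 / 189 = 183.16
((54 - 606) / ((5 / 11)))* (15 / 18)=-1012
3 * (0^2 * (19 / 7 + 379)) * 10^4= 0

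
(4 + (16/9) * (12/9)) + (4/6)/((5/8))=1004/135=7.44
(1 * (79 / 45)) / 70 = 79 / 3150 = 0.03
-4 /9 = -0.44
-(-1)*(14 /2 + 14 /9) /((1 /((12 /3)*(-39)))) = -4004 /3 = -1334.67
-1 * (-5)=5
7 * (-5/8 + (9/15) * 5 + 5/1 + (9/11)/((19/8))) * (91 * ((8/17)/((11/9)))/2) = 946.65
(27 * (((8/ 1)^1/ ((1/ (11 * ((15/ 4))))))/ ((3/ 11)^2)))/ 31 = 119790/ 31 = 3864.19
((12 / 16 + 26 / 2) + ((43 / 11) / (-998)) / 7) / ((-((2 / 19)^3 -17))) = 4831431587 / 5973239580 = 0.81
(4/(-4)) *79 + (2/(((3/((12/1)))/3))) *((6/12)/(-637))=-50335/637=-79.02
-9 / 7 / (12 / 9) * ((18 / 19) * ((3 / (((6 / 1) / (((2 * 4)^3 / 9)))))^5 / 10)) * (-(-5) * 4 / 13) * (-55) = 60473139527680 / 420147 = 143933288.89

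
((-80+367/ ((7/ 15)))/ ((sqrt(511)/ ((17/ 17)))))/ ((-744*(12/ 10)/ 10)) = -123625*sqrt(511)/ 7983864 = -0.35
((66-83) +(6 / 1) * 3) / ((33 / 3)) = 1 / 11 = 0.09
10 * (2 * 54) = 1080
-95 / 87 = -1.09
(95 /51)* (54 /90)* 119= 133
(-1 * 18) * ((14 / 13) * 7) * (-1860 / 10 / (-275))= -328104 / 3575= -91.78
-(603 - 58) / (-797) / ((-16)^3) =-545 / 3264512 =-0.00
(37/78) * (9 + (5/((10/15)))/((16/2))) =1961/416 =4.71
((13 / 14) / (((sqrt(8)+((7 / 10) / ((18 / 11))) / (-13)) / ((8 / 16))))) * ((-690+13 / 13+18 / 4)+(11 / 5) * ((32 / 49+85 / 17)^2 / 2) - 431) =-92321016503040 * sqrt(2) / 736127624897 - 216993842208 / 105161089271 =-179.43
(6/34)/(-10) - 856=-145523/170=-856.02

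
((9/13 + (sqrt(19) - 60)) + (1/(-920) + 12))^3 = -185755119073608397/1710777536000 + 963150843307 * sqrt(19)/143041600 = -79229.31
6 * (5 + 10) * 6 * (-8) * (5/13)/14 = -10800/91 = -118.68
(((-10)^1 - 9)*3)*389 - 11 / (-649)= -1308206 / 59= -22172.98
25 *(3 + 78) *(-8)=-16200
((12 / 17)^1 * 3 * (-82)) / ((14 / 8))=-11808 / 119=-99.23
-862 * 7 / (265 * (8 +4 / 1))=-3017 / 1590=-1.90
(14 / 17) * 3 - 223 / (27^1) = -2657 / 459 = -5.79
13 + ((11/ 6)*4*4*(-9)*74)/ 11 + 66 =-1697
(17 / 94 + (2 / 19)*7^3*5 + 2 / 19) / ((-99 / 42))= -2260517 / 29469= -76.71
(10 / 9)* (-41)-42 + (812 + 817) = 13873 / 9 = 1541.44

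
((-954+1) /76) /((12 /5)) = -4765 /912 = -5.22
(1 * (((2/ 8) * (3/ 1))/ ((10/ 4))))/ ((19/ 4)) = 6/ 95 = 0.06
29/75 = 0.39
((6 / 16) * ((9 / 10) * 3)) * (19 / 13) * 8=1539 / 130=11.84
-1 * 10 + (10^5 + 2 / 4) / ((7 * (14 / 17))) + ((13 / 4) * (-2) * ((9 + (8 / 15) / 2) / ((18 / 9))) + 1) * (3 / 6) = 101856107 / 5880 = 17322.47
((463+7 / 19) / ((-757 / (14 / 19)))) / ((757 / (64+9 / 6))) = -8073268 / 206870689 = -0.04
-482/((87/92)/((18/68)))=-134.92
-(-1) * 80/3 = 80/3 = 26.67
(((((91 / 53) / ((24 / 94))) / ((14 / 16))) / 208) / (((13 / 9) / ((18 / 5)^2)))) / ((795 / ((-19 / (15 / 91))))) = -168777 / 3511250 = -0.05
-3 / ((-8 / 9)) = 3.38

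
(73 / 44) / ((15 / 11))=73 / 60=1.22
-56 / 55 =-1.02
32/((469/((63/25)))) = 0.17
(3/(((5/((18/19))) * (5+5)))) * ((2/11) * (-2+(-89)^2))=427626/5225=81.84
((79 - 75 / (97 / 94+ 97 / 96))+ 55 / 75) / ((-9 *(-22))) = 594514 / 2736855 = 0.22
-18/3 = -6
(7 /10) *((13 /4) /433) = 91 /17320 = 0.01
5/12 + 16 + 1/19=3755/228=16.47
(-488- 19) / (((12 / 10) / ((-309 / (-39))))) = -6695 / 2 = -3347.50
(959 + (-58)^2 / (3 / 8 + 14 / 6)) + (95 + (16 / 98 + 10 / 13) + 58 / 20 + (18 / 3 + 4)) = 14714221 / 6370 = 2309.92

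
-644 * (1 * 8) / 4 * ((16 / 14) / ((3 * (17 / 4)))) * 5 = -29440 / 51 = -577.25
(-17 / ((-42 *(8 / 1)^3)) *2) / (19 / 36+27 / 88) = 0.00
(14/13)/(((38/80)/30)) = 16800/247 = 68.02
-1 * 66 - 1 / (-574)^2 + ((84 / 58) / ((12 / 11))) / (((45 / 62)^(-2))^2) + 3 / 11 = -50752291372445273 / 776517468749792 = -65.36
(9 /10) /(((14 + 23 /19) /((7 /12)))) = 399 /11560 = 0.03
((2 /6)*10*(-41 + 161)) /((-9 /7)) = -2800 /9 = -311.11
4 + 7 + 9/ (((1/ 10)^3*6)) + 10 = 1521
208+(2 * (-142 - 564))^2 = 1993952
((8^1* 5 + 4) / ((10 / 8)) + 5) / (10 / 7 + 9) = 3.85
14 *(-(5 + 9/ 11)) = -896/ 11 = -81.45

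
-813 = -813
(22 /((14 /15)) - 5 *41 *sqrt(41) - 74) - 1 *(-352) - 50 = 1761 /7 - 205 *sqrt(41) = -1061.07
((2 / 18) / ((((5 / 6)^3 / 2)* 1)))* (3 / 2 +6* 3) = 936 / 125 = 7.49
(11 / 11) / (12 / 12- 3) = -1 / 2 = -0.50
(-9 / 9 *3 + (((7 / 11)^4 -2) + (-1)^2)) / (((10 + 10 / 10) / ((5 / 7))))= -280815 / 1127357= -0.25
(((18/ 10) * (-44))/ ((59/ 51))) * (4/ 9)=-8976/ 295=-30.43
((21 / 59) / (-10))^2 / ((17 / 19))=8379 / 5917700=0.00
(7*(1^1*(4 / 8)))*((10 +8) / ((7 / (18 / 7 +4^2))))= 1170 / 7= 167.14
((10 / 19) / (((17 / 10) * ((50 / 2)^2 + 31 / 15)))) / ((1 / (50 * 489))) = 18337500 / 1519069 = 12.07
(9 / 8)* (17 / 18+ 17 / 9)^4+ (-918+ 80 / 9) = -963775 / 1152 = -836.61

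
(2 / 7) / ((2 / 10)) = 10 / 7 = 1.43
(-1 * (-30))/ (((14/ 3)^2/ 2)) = 135/ 49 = 2.76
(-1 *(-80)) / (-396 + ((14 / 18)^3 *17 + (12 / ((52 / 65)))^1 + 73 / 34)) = -396576 / 1838399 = -0.22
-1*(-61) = 61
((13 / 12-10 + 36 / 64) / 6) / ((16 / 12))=-401 / 384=-1.04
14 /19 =0.74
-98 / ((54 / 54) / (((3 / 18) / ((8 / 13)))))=-637 / 24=-26.54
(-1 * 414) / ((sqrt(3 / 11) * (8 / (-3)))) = 207 * sqrt(33) / 4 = 297.28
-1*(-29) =29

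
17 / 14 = 1.21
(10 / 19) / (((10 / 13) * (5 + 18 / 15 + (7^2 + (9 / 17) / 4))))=4420 / 357447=0.01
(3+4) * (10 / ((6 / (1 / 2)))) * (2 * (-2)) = -70 / 3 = -23.33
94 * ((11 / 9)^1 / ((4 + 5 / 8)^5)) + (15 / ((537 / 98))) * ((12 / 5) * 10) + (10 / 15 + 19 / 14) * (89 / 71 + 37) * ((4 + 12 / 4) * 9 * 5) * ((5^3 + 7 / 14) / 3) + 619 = 8097071837828279086 / 7931631145617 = 1020858.34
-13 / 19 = -0.68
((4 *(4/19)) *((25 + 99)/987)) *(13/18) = 0.08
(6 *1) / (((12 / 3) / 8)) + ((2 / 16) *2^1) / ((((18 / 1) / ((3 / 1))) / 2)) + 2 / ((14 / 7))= 13.08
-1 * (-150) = 150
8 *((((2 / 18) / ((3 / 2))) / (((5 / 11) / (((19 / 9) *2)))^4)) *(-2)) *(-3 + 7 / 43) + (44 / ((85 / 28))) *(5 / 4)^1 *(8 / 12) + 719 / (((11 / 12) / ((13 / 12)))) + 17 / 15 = 23055505502112448 / 890274391875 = 25897.08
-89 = -89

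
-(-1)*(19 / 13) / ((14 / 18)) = 171 / 91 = 1.88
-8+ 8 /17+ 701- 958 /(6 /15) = -28926 /17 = -1701.53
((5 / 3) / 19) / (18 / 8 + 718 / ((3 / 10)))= 20 / 546193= 0.00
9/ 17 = 0.53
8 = 8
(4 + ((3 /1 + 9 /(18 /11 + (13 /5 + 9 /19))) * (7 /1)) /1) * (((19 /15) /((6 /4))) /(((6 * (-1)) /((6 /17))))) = -717763 /376533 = -1.91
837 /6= 279 /2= 139.50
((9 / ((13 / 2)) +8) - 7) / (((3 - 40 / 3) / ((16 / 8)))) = -6 / 13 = -0.46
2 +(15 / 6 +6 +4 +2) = 33 / 2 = 16.50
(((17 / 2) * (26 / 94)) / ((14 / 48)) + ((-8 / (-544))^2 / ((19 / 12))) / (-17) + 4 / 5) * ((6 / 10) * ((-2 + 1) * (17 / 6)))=-5442498553 / 361307800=-15.06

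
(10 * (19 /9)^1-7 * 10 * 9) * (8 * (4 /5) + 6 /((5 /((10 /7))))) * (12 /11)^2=-4980224 /847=-5879.84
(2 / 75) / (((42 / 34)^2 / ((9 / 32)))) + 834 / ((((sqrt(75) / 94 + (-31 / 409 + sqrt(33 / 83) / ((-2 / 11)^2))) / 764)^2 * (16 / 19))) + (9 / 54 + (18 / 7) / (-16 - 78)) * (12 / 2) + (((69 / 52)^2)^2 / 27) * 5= 1786854715883 / 1262898873600 + 23545335621926121696096 / (-483724 + 339470 * sqrt(3) + 2325983 * sqrt(2739))^2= 1586195.07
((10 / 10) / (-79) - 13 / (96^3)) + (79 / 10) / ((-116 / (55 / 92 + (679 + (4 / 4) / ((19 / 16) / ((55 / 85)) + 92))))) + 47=300972531604601 / 427732940390400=0.70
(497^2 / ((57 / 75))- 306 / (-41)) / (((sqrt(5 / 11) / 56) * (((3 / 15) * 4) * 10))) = 1772330273 * sqrt(55) / 3895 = 3374570.75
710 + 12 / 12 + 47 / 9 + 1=6455 / 9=717.22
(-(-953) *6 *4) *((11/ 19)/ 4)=62898/ 19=3310.42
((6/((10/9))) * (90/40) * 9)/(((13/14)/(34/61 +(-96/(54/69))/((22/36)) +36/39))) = -2660750127/113399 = -23463.61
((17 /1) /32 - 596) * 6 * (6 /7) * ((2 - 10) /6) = 57165 /14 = 4083.21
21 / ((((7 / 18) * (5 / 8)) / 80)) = 6912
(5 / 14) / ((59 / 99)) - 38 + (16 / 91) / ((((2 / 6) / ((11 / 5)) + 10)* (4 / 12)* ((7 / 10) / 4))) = -186859325 / 5036122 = -37.10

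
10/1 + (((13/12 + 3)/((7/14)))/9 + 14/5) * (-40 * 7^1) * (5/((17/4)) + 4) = -2461874/459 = -5363.56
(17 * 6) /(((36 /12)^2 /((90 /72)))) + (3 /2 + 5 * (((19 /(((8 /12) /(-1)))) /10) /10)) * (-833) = -5797 /120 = -48.31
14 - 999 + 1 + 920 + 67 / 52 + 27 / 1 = -1857 / 52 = -35.71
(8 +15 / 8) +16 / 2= 143 / 8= 17.88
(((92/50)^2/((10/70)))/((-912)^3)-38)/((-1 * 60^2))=4503893763703/426684672000000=0.01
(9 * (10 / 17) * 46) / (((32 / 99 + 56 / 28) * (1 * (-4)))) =-891 / 34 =-26.21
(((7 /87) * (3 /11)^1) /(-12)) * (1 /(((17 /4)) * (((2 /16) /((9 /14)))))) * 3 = -36 /5423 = -0.01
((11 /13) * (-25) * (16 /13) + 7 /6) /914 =-25217 /926796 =-0.03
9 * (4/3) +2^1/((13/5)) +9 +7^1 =28.77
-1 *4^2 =-16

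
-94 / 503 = -0.19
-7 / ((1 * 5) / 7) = -49 / 5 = -9.80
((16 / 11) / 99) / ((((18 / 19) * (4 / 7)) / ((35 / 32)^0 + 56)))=5054 / 3267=1.55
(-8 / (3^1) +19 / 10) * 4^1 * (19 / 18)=-437 / 135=-3.24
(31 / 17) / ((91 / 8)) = 248 / 1547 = 0.16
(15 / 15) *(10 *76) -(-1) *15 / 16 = 12175 / 16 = 760.94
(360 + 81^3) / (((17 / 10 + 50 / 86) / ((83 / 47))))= 2108886410 / 5123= 411650.68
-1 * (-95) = 95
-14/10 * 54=-75.60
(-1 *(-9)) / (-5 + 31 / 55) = -495 / 244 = -2.03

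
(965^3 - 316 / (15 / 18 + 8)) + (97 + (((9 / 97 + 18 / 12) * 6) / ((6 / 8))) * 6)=4619868462438 / 5141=898632262.68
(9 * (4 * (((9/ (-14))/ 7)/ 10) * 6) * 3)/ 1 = -1458/ 245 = -5.95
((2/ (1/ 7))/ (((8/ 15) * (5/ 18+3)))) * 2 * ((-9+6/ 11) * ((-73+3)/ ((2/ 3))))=14218.68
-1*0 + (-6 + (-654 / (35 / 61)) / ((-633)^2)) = -28061528 / 4674705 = -6.00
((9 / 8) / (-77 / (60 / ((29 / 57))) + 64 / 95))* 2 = 7695 / 71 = 108.38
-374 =-374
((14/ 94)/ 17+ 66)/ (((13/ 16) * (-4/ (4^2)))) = -259648/ 799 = -324.97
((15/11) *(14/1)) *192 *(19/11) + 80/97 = 74319440/11737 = 6332.06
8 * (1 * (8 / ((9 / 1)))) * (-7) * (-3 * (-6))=-896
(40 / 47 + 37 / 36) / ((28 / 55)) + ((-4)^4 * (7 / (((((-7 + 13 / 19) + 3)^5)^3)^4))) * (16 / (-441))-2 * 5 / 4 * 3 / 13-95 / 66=10355033751213740553899832574712337974164155249605189690582383675285591384213503658671984828664881906428562237646499 / 6184824700581367636421915216601015776491427221606899738054426462062715356307957854591928553735393636828554855337968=1.67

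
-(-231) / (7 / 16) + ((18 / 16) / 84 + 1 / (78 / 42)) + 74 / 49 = 10804785 / 20384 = 530.06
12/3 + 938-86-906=-50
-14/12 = -7/6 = -1.17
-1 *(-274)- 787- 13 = -526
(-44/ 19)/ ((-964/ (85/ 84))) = 935/ 384636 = 0.00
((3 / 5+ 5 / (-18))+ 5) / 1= 479 / 90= 5.32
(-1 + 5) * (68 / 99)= 2.75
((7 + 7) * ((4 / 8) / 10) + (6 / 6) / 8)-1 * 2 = -47 / 40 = -1.18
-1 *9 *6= -54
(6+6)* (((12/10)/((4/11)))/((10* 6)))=33/50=0.66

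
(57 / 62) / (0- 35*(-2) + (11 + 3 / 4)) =38 / 3379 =0.01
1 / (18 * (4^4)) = 1 / 4608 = 0.00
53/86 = 0.62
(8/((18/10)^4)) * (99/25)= 2200/729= 3.02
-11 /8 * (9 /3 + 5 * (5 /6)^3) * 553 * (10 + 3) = -100667567 /1728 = -58256.69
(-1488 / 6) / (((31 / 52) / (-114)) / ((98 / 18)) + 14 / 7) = -24012352 / 193555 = -124.06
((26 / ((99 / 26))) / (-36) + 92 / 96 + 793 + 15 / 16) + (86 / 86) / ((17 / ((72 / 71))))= 13675528949 / 17206992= 794.77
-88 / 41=-2.15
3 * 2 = 6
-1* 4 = -4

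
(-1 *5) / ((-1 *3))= 5 / 3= 1.67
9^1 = 9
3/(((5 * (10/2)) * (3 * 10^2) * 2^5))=1/80000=0.00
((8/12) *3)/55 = 2/55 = 0.04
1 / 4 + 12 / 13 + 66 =67.17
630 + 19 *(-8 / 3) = 1738 / 3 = 579.33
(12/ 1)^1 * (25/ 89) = 300/ 89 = 3.37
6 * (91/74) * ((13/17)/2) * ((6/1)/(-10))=-10647/6290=-1.69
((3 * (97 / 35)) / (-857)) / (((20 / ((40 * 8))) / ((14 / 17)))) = -9312 / 72845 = -0.13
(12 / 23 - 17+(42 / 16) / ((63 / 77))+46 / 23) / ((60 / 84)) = -15.78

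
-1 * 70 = -70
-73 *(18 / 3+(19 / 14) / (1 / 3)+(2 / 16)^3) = -2635519 / 3584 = -735.36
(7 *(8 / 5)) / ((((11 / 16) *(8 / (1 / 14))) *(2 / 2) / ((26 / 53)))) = 208 / 2915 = 0.07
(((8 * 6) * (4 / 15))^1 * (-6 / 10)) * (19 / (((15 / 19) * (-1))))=23104 / 125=184.83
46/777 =0.06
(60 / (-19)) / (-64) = 15 / 304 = 0.05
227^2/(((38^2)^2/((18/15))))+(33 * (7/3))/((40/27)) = 135545973/2606420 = 52.00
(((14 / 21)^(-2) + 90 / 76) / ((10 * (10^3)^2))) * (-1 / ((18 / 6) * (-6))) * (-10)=-29 / 152000000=-0.00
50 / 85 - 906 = -15392 / 17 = -905.41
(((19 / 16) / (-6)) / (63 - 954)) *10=0.00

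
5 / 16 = 0.31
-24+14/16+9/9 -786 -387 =-9561/8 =-1195.12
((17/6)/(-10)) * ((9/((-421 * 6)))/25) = 17/421000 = 0.00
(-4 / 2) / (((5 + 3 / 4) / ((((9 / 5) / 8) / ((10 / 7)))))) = -0.05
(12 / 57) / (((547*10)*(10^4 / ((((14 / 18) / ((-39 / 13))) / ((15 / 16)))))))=-14 / 13153640625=-0.00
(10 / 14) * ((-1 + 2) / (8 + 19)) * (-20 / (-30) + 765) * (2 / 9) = 22970 / 5103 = 4.50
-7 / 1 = -7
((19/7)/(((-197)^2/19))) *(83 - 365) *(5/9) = -169670/814989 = -0.21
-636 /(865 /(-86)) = 54696 /865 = 63.23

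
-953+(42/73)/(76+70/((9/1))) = -26227324/27521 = -952.99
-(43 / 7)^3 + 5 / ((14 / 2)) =-79262 / 343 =-231.08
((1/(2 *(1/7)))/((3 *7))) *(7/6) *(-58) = -203/18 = -11.28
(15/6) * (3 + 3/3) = 10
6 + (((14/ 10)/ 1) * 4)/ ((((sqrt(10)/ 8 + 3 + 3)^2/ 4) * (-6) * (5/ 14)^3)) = 78675968 * sqrt(10)/ 822255625 + 9111345314/ 2466766875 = 4.00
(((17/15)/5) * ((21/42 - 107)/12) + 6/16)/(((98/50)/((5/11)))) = -2455/6468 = -0.38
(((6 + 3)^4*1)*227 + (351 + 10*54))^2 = 2220809296644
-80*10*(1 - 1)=0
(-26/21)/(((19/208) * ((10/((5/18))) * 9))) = -1352/32319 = -0.04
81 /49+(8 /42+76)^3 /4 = 1024015309 /9261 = 110572.87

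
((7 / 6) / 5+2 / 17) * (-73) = -13067 / 510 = -25.62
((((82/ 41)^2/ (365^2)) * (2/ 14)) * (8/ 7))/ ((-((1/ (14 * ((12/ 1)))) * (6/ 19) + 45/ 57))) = -2432/ 392614075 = -0.00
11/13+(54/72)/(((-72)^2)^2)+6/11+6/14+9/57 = 1348028467787/681485156352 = 1.98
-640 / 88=-7.27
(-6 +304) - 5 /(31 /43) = 9023 /31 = 291.06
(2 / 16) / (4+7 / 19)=0.03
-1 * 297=-297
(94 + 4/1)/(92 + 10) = 49/51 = 0.96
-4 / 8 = -0.50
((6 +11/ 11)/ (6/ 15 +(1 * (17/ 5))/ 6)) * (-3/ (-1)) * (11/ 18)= 385/ 29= 13.28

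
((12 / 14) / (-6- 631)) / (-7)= 6 / 31213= 0.00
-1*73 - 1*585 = -658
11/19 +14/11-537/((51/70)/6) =-15706041/3553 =-4420.50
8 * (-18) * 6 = -864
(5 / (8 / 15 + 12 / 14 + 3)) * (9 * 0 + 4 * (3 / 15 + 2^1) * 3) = 13860 / 461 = 30.07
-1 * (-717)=717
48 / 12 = 4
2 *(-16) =-32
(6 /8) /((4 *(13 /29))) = 87 /208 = 0.42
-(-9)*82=738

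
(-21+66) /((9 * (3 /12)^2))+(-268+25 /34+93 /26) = -40595 /221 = -183.69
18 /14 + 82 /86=674 /301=2.24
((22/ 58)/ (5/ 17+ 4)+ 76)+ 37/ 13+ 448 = 14501764/ 27521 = 526.93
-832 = -832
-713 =-713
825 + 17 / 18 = 14867 / 18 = 825.94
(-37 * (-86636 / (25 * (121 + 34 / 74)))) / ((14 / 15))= 29651171 / 26215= 1131.08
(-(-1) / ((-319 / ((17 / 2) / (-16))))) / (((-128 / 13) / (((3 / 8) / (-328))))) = 0.00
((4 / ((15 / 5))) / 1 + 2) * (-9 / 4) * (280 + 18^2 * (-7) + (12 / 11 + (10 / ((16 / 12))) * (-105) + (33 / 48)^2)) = 117171075 / 5632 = 20804.52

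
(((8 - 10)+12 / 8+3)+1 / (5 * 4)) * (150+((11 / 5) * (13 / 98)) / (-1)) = 3741207 / 9800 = 381.76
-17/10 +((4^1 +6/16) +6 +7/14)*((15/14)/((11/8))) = 2608/385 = 6.77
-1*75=-75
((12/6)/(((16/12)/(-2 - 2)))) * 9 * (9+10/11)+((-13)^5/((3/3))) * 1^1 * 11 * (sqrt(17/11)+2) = -13246336.50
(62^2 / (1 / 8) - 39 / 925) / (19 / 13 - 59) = -369792293 / 691900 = -534.46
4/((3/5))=20/3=6.67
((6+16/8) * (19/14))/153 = 76/1071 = 0.07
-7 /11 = -0.64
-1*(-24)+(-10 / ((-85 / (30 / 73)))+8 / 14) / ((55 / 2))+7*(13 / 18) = 250075379 / 8600130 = 29.08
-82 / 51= -1.61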